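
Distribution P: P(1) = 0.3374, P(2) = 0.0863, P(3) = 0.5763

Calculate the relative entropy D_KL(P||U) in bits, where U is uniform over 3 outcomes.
0.2929 bits

U(i) = 1/3 for all i

D_KL(P||U) = Σ P(x) log₂(P(x) / (1/3))
           = Σ P(x) log₂(P(x)) + log₂(3)
           = log₂(3) - H(P)

H(P) = -Σ P(x) log₂(P(x)):
  -P(1)·log₂(P(1)) = -(0.3374)·log₂(0.3374) = 0.52886
  -P(2)·log₂(P(2)) = -(0.0863)·log₂(0.0863) = 0.30503
  -P(3)·log₂(P(3)) = -(0.5763)·log₂(0.5763) = 0.45822
H(P) = 0.52886 + 0.30503 + 0.45822 = 1.29211 bits

log₂(3) = 1.58496 bits

D_KL(P||U) = 1.58496 - 1.29211 = 0.29285 ≈ 0.2929 bits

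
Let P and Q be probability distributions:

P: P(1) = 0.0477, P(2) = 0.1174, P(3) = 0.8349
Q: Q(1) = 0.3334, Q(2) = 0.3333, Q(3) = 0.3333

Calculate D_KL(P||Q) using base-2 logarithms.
0.7955 bits

D_KL(P||Q) = Σ P(x) log₂(P(x)/Q(x))

Computing term by term:
  P(1)·log₂(P(1)/Q(1)) = 0.0477·log₂(0.0477/0.3334) = -0.13381
  P(2)·log₂(P(2)/Q(2)) = 0.1174·log₂(0.1174/0.3333) = -0.17673
  P(3)·log₂(P(3)/Q(3)) = 0.8349·log₂(0.8349/0.3333) = 1.10606

D_KL(P||Q) = -0.13381 - 0.17673 + 1.10606 = 0.79552 ≈ 0.7955 bits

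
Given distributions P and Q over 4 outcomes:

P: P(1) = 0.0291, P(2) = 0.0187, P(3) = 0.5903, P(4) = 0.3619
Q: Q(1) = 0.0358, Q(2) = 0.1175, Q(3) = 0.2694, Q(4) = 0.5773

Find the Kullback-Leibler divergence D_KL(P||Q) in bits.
0.3659 bits

D_KL(P||Q) = Σ P(x) log₂(P(x)/Q(x))

Computing term by term:
  P(1)·log₂(P(1)/Q(1)) = 0.0291·log₂(0.0291/0.0358) = -0.00870
  P(2)·log₂(P(2)/Q(2)) = 0.0187·log₂(0.0187/0.1175) = -0.04958
  P(3)·log₂(P(3)/Q(3)) = 0.5903·log₂(0.5903/0.2694) = 0.66804
  P(4)·log₂(P(4)/Q(4)) = 0.3619·log₂(0.3619/0.5773) = -0.24382

D_KL(P||Q) = -0.00870 - 0.04958 + 0.66804 - 0.24382 = 0.36594 ≈ 0.3659 bits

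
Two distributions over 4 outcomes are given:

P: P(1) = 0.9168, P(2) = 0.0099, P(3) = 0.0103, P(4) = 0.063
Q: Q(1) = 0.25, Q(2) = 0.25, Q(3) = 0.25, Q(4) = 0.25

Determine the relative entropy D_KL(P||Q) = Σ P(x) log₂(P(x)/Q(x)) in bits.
1.4999 bits

D_KL(P||Q) = Σ P(x) log₂(P(x)/Q(x))

Computing term by term:
  P(1)·log₂(P(1)/Q(1)) = 0.9168·log₂(0.9168/0.25) = 1.71871
  P(2)·log₂(P(2)/Q(2)) = 0.0099·log₂(0.0099/0.25) = -0.04612
  P(3)·log₂(P(3)/Q(3)) = 0.0103·log₂(0.0103/0.25) = -0.04739
  P(4)·log₂(P(4)/Q(4)) = 0.063·log₂(0.063/0.25) = -0.12528

D_KL(P||Q) = 1.71871 - 0.04612 - 0.04739 - 0.12528 = 1.49992 ≈ 1.4999 bits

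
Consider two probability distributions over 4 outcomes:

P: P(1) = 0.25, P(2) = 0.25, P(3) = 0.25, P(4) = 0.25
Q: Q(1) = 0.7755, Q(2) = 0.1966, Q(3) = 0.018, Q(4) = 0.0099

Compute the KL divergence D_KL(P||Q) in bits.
1.7919 bits

D_KL(P||Q) = Σ P(x) log₂(P(x)/Q(x))

Computing term by term:
  P(1)·log₂(P(1)/Q(1)) = 0.25·log₂(0.25/0.7755) = -0.40830
  P(2)·log₂(P(2)/Q(2)) = 0.25·log₂(0.25/0.1966) = 0.08667
  P(3)·log₂(P(3)/Q(3)) = 0.25·log₂(0.25/0.018) = 0.94896
  P(4)·log₂(P(4)/Q(4)) = 0.25·log₂(0.25/0.0099) = 1.16459

D_KL(P||Q) = -0.40830 + 0.08667 + 0.94896 + 1.16459 = 1.79192 ≈ 1.7919 bits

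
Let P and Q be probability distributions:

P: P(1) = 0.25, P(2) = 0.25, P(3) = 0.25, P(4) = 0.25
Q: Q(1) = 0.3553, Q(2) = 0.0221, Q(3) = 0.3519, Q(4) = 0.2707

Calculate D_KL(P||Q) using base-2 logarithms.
0.5962 bits

D_KL(P||Q) = Σ P(x) log₂(P(x)/Q(x))

Computing term by term:
  P(1)·log₂(P(1)/Q(1)) = 0.25·log₂(0.25/0.3553) = -0.12678
  P(2)·log₂(P(2)/Q(2)) = 0.25·log₂(0.25/0.0221) = 0.87495
  P(3)·log₂(P(3)/Q(3)) = 0.25·log₂(0.25/0.3519) = -0.12331
  P(4)·log₂(P(4)/Q(4)) = 0.25·log₂(0.25/0.2707) = -0.02869

D_KL(P||Q) = -0.12678 + 0.87495 - 0.12331 - 0.02869 = 0.59617 ≈ 0.5962 bits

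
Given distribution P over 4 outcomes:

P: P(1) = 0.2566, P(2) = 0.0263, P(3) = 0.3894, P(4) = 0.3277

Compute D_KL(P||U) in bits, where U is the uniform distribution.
0.3011 bits

U(i) = 1/4 for all i

D_KL(P||U) = Σ P(x) log₂(P(x) / (1/4))
           = Σ P(x) log₂(P(x)) + log₂(4)
           = log₂(4) - H(P)

H(P) = -Σ P(x) log₂(P(x)):
  -P(1)·log₂(P(1)) = -(0.2566)·log₂(0.2566) = 0.50355
  -P(2)·log₂(P(2)) = -(0.0263)·log₂(0.0263) = 0.13804
  -P(3)·log₂(P(3)) = -(0.3894)·log₂(0.3894) = 0.52985
  -P(4)·log₂(P(4)) = -(0.3277)·log₂(0.3277) = 0.52745
H(P) = 0.50355 + 0.13804 + 0.52985 + 0.52745 = 1.69889 bits

log₂(4) = 2.00000 bits

D_KL(P||U) = 2.00000 - 1.69889 = 0.30111 ≈ 0.3011 bits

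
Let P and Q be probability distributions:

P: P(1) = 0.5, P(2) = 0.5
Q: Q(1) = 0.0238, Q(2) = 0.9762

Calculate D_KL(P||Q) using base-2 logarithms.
1.7138 bits

D_KL(P||Q) = Σ P(x) log₂(P(x)/Q(x))

Computing term by term:
  P(1)·log₂(P(1)/Q(1)) = 0.5·log₂(0.5/0.0238) = 2.19645
  P(2)·log₂(P(2)/Q(2)) = 0.5·log₂(0.5/0.9762) = -0.48262

D_KL(P||Q) = 2.19645 - 0.48262 = 1.71383 ≈ 1.7138 bits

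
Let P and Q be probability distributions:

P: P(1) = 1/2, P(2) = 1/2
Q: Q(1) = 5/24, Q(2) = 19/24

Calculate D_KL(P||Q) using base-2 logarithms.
0.3000 bits

D_KL(P||Q) = Σ P(x) log₂(P(x)/Q(x))

Computing term by term:
  P(1)·log₂(P(1)/Q(1)) = (1/2)·log₂((1/2)/(5/24)) = 0.63152
  P(2)·log₂(P(2)/Q(2)) = (1/2)·log₂((1/2)/(19/24)) = -0.33148

D_KL(P||Q) = 0.63152 - 0.33148 = 0.30004 ≈ 0.3000 bits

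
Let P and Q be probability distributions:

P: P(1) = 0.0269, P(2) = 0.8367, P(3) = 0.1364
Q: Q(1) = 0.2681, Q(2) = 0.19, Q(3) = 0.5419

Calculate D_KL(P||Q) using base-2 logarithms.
1.4288 bits

D_KL(P||Q) = Σ P(x) log₂(P(x)/Q(x))

Computing term by term:
  P(1)·log₂(P(1)/Q(1)) = 0.0269·log₂(0.0269/0.2681) = -0.08923
  P(2)·log₂(P(2)/Q(2)) = 0.8367·log₂(0.8367/0.19) = 1.78946
  P(3)·log₂(P(3)/Q(3)) = 0.1364·log₂(0.1364/0.5419) = -0.27146

D_KL(P||Q) = -0.08923 + 1.78946 - 0.27146 = 1.42877 ≈ 1.4288 bits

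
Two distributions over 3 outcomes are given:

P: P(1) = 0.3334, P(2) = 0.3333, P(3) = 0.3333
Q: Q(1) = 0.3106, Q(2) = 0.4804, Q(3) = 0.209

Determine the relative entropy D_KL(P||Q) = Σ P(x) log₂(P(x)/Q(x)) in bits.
0.0827 bits

D_KL(P||Q) = Σ P(x) log₂(P(x)/Q(x))

Computing term by term:
  P(1)·log₂(P(1)/Q(1)) = 0.3334·log₂(0.3334/0.3106) = 0.03407
  P(2)·log₂(P(2)/Q(2)) = 0.3333·log₂(0.3333/0.4804) = -0.17579
  P(3)·log₂(P(3)/Q(3)) = 0.3333·log₂(0.3333/0.209) = 0.22442

D_KL(P||Q) = 0.03407 - 0.17579 + 0.22442 = 0.08270 ≈ 0.0827 bits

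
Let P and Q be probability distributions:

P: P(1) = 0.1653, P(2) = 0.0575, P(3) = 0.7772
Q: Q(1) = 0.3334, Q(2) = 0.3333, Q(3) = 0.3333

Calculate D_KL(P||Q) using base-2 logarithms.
0.6362 bits

D_KL(P||Q) = Σ P(x) log₂(P(x)/Q(x))

Computing term by term:
  P(1)·log₂(P(1)/Q(1)) = 0.1653·log₂(0.1653/0.3334) = -0.16731
  P(2)·log₂(P(2)/Q(2)) = 0.0575·log₂(0.0575/0.3333) = -0.14577
  P(3)·log₂(P(3)/Q(3)) = 0.7772·log₂(0.7772/0.3333) = 0.94932

D_KL(P||Q) = -0.16731 - 0.14577 + 0.94932 = 0.63624 ≈ 0.6362 bits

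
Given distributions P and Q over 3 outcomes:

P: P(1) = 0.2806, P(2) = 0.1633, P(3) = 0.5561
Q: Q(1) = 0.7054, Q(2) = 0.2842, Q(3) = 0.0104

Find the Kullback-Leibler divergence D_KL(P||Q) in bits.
2.6887 bits

D_KL(P||Q) = Σ P(x) log₂(P(x)/Q(x))

Computing term by term:
  P(1)·log₂(P(1)/Q(1)) = 0.2806·log₂(0.2806/0.7054) = -0.37318
  P(2)·log₂(P(2)/Q(2)) = 0.1633·log₂(0.1633/0.2842) = -0.13054
  P(3)·log₂(P(3)/Q(3)) = 0.5561·log₂(0.5561/0.0104) = 3.19240

D_KL(P||Q) = -0.37318 - 0.13054 + 3.19240 = 2.68868 ≈ 2.6887 bits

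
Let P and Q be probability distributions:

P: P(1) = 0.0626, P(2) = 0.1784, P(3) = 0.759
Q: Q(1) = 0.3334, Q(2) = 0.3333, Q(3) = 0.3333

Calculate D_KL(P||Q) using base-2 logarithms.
0.5892 bits

D_KL(P||Q) = Σ P(x) log₂(P(x)/Q(x))

Computing term by term:
  P(1)·log₂(P(1)/Q(1)) = 0.0626·log₂(0.0626/0.3334) = -0.15106
  P(2)·log₂(P(2)/Q(2)) = 0.1784·log₂(0.1784/0.3333) = -0.16086
  P(3)·log₂(P(3)/Q(3)) = 0.759·log₂(0.759/0.3333) = 0.90114

D_KL(P||Q) = -0.15106 - 0.16086 + 0.90114 = 0.58922 ≈ 0.5892 bits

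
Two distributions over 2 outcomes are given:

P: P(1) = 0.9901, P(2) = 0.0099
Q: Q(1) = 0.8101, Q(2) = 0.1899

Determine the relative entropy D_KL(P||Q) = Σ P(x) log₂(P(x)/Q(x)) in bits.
0.2444 bits

D_KL(P||Q) = Σ P(x) log₂(P(x)/Q(x))

Computing term by term:
  P(1)·log₂(P(1)/Q(1)) = 0.9901·log₂(0.9901/0.8101) = 0.28661
  P(2)·log₂(P(2)/Q(2)) = 0.0099·log₂(0.0099/0.1899) = -0.04219

D_KL(P||Q) = 0.28661 - 0.04219 = 0.24442 ≈ 0.2444 bits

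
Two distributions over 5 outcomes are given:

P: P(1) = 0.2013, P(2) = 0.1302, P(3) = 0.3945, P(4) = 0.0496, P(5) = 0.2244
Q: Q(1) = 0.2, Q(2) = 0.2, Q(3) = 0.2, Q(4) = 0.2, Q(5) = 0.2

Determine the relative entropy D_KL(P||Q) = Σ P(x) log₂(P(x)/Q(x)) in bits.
0.2454 bits

D_KL(P||Q) = Σ P(x) log₂(P(x)/Q(x))

Computing term by term:
  P(1)·log₂(P(1)/Q(1)) = 0.2013·log₂(0.2013/0.2) = 0.00188
  P(2)·log₂(P(2)/Q(2)) = 0.1302·log₂(0.1302/0.2) = -0.08063
  P(3)·log₂(P(3)/Q(3)) = 0.3945·log₂(0.3945/0.2) = 0.38662
  P(4)·log₂(P(4)/Q(4)) = 0.0496·log₂(0.0496/0.2) = -0.09977
  P(5)·log₂(P(5)/Q(5)) = 0.2244·log₂(0.2244/0.2) = 0.03727

D_KL(P||Q) = 0.00188 - 0.08063 + 0.38662 - 0.09977 + 0.03727 = 0.24537 ≈ 0.2454 bits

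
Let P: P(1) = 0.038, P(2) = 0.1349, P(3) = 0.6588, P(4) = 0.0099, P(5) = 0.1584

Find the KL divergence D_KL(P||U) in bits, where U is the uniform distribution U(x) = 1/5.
0.8691 bits

U(i) = 1/5 for all i

D_KL(P||U) = Σ P(x) log₂(P(x) / (1/5))
           = Σ P(x) log₂(P(x)) + log₂(5)
           = log₂(5) - H(P)

H(P) = -Σ P(x) log₂(P(x)):
  -P(1)·log₂(P(1)) = -(0.038)·log₂(0.038) = 0.17928
  -P(2)·log₂(P(2)) = -(0.1349)·log₂(0.1349) = 0.38987
  -P(3)·log₂(P(3)) = -(0.6588)·log₂(0.6588) = 0.39666
  -P(4)·log₂(P(4)) = -(0.0099)·log₂(0.0099) = 0.06592
  -P(5)·log₂(P(5)) = -(0.1584)·log₂(0.1584) = 0.42108
H(P) = 0.17928 + 0.38987 + 0.39666 + 0.06592 + 0.42108 = 1.45281 bits

log₂(5) = 2.32193 bits

D_KL(P||U) = 2.32193 - 1.45281 = 0.86912 ≈ 0.8691 bits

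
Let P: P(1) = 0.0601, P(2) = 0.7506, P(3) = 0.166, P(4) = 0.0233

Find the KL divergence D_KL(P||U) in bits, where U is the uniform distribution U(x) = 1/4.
0.8891 bits

U(i) = 1/4 for all i

D_KL(P||U) = Σ P(x) log₂(P(x) / (1/4))
           = Σ P(x) log₂(P(x)) + log₂(4)
           = log₂(4) - H(P)

H(P) = -Σ P(x) log₂(P(x)):
  -P(1)·log₂(P(1)) = -(0.0601)·log₂(0.0601) = 0.24380
  -P(2)·log₂(P(2)) = -(0.7506)·log₂(0.7506) = 0.31066
  -P(3)·log₂(P(3)) = -(0.166)·log₂(0.166) = 0.43006
  -P(4)·log₂(P(4)) = -(0.0233)·log₂(0.0233) = 0.12637
H(P) = 0.24380 + 0.31066 + 0.43006 + 0.12637 = 1.11089 bits

log₂(4) = 2.00000 bits

D_KL(P||U) = 2.00000 - 1.11089 = 0.88911 ≈ 0.8891 bits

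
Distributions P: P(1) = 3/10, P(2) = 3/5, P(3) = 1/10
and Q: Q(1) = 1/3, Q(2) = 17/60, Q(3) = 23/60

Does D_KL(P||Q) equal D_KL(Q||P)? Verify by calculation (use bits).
D_KL(P||Q) = 0.4100 bits, D_KL(Q||P) = 0.4871 bits. No — D_KL(P||Q) ≠ D_KL(Q||P) for this pair.

D_KL(P||Q) = Σ P(x) log₂(P(x)/Q(x))

Computing term by term:
  P(1)·log₂(P(1)/Q(1)) = (3/10)·log₂((3/10)/(1/3)) = -0.04560
  P(2)·log₂(P(2)/Q(2)) = (3/5)·log₂((3/5)/(17/60)) = 0.64948
  P(3)·log₂(P(3)/Q(3)) = (1/10)·log₂((1/10)/(23/60)) = -0.19386

D_KL(P||Q) = -0.04560 + 0.64948 - 0.19386 = 0.41002 ≈ 0.4100 bits

D_KL(Q||P) = Σ Q(x) log₂(Q(x)/P(x))

Computing term by term:
  Q(1)·log₂(Q(1)/P(1)) = (1/3)·log₂((1/3)/(3/10)) = 0.05067
  Q(2)·log₂(Q(2)/P(2)) = (17/60)·log₂((17/60)/(3/5)) = -0.30670
  Q(3)·log₂(Q(3)/P(3)) = (23/60)·log₂((23/60)/(1/10)) = 0.74313

D_KL(Q||P) = 0.05067 - 0.30670 + 0.74313 = 0.48710 ≈ 0.4871 bits

These are NOT equal (difference: 0.0771 bits). KL divergence is asymmetric: D_KL(P||Q) ≠ D_KL(Q||P) in general.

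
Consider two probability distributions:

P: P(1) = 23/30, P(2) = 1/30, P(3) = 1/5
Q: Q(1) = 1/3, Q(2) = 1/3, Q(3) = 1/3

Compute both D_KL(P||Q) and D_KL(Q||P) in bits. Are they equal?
D_KL(P||Q) = 0.6631 bits, D_KL(Q||P) = 0.9524 bits. No, they are not equal.

D_KL(P||Q) = Σ P(x) log₂(P(x)/Q(x))

Computing term by term:
  P(1)·log₂(P(1)/Q(1)) = (23/30)·log₂((23/30)/(1/3)) = 0.92125
  P(2)·log₂(P(2)/Q(2)) = (1/30)·log₂((1/30)/(1/3)) = -0.11073
  P(3)·log₂(P(3)/Q(3)) = (1/5)·log₂((1/5)/(1/3)) = -0.14739

D_KL(P||Q) = 0.92125 - 0.11073 - 0.14739 = 0.66313 ≈ 0.6631 bits

D_KL(Q||P) = Σ Q(x) log₂(Q(x)/P(x))

Computing term by term:
  Q(1)·log₂(Q(1)/P(1)) = (1/3)·log₂((1/3)/(23/30)) = -0.40054
  Q(2)·log₂(Q(2)/P(2)) = (1/3)·log₂((1/3)/(1/30)) = 1.10731
  Q(3)·log₂(Q(3)/P(3)) = (1/3)·log₂((1/3)/(1/5)) = 0.24566

D_KL(Q||P) = -0.40054 + 1.10731 + 0.24566 = 0.95243 ≈ 0.9524 bits

These are NOT equal (difference: 0.2893 bits). KL divergence is asymmetric: D_KL(P||Q) ≠ D_KL(Q||P) in general.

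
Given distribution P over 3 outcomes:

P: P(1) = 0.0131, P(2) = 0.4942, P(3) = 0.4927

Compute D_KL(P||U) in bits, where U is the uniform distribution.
0.4974 bits

U(i) = 1/3 for all i

D_KL(P||U) = Σ P(x) log₂(P(x) / (1/3))
           = Σ P(x) log₂(P(x)) + log₂(3)
           = log₂(3) - H(P)

H(P) = -Σ P(x) log₂(P(x)):
  -P(1)·log₂(P(1)) = -(0.0131)·log₂(0.0131) = 0.08193
  -P(2)·log₂(P(2)) = -(0.4942)·log₂(0.4942) = 0.50252
  -P(3)·log₂(P(3)) = -(0.4927)·log₂(0.4927) = 0.50315
H(P) = 0.08193 + 0.50252 + 0.50315 = 1.08760 bits

log₂(3) = 1.58496 bits

D_KL(P||U) = 1.58496 - 1.08760 = 0.49736 ≈ 0.4974 bits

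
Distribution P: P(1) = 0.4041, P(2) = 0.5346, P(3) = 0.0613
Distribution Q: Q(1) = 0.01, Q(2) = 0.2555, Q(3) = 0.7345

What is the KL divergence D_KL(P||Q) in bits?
2.5063 bits

D_KL(P||Q) = Σ P(x) log₂(P(x)/Q(x))

Computing term by term:
  P(1)·log₂(P(1)/Q(1)) = 0.4041·log₂(0.4041/0.01) = 2.15654
  P(2)·log₂(P(2)/Q(2)) = 0.5346·log₂(0.5346/0.2555) = 0.56942
  P(3)·log₂(P(3)/Q(3)) = 0.0613·log₂(0.0613/0.7345) = -0.21963

D_KL(P||Q) = 2.15654 + 0.56942 - 0.21963 = 2.50633 ≈ 2.5063 bits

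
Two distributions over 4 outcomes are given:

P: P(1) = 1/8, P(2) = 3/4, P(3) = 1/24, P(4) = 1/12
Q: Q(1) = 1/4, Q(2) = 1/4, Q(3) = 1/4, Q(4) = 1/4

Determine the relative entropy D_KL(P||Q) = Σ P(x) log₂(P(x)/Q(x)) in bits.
0.8239 bits

D_KL(P||Q) = Σ P(x) log₂(P(x)/Q(x))

Computing term by term:
  P(1)·log₂(P(1)/Q(1)) = (1/8)·log₂((1/8)/(1/4)) = -0.12500
  P(2)·log₂(P(2)/Q(2)) = (3/4)·log₂((3/4)/(1/4)) = 1.18872
  P(3)·log₂(P(3)/Q(3)) = (1/24)·log₂((1/24)/(1/4)) = -0.10771
  P(4)·log₂(P(4)/Q(4)) = (1/12)·log₂((1/12)/(1/4)) = -0.13208

D_KL(P||Q) = -0.12500 + 1.18872 - 0.10771 - 0.13208 = 0.82393 ≈ 0.8239 bits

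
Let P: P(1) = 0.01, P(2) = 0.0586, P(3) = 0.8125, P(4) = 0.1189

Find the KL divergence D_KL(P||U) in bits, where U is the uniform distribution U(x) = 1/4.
1.0850 bits

U(i) = 1/4 for all i

D_KL(P||U) = Σ P(x) log₂(P(x) / (1/4))
           = Σ P(x) log₂(P(x)) + log₂(4)
           = log₂(4) - H(P)

H(P) = -Σ P(x) log₂(P(x)):
  -P(1)·log₂(P(1)) = -(0.01)·log₂(0.01) = 0.06644
  -P(2)·log₂(P(2)) = -(0.0586)·log₂(0.0586) = 0.23985
  -P(3)·log₂(P(3)) = -(0.8125)·log₂(0.8125) = 0.24339
  -P(4)·log₂(P(4)) = -(0.1189)·log₂(0.1189) = 0.36528
H(P) = 0.06644 + 0.23985 + 0.24339 + 0.36528 = 0.91496 bits

log₂(4) = 2.00000 bits

D_KL(P||U) = 2.00000 - 0.91496 = 1.08504 ≈ 1.0850 bits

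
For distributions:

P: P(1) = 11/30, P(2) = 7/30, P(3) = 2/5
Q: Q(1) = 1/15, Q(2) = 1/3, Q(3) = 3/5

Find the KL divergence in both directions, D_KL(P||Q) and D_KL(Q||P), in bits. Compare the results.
D_KL(P||Q) = 0.5477 bits, D_KL(Q||P) = 0.3585 bits. D_KL(P||Q) is larger than D_KL(Q||P) by 0.1892 bits; the two directions differ.

D_KL(P||Q) = Σ P(x) log₂(P(x)/Q(x))

Computing term by term:
  P(1)·log₂(P(1)/Q(1)) = (11/30)·log₂((11/30)/(1/15)) = 0.90179
  P(2)·log₂(P(2)/Q(2)) = (7/30)·log₂((7/30)/(1/3)) = -0.12007
  P(3)·log₂(P(3)/Q(3)) = (2/5)·log₂((2/5)/(3/5)) = -0.23399

D_KL(P||Q) = 0.90179 - 0.12007 - 0.23399 = 0.54773 ≈ 0.5477 bits

D_KL(Q||P) = Σ Q(x) log₂(Q(x)/P(x))

Computing term by term:
  Q(1)·log₂(Q(1)/P(1)) = (1/15)·log₂((1/15)/(11/30)) = -0.16396
  Q(2)·log₂(Q(2)/P(2)) = (1/3)·log₂((1/3)/(7/30)) = 0.17152
  Q(3)·log₂(Q(3)/P(3)) = (3/5)·log₂((3/5)/(2/5)) = 0.35098

D_KL(Q||P) = -0.16396 + 0.17152 + 0.35098 = 0.35854 ≈ 0.3585 bits

These are NOT equal (difference: 0.1892 bits). KL divergence is asymmetric: D_KL(P||Q) ≠ D_KL(Q||P) in general.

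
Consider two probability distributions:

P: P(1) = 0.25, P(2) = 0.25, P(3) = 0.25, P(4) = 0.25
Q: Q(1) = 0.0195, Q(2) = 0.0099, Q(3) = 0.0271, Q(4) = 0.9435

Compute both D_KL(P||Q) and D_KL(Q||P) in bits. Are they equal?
D_KL(P||Q) = 2.4071 bits, D_KL(Q||P) = 1.6031 bits. No, they are not equal.

D_KL(P||Q) = Σ P(x) log₂(P(x)/Q(x))

Computing term by term:
  P(1)·log₂(P(1)/Q(1)) = 0.25·log₂(0.25/0.0195) = 0.92010
  P(2)·log₂(P(2)/Q(2)) = 0.25·log₂(0.25/0.0099) = 1.16459
  P(3)·log₂(P(3)/Q(3)) = 0.25·log₂(0.25/0.0271) = 0.80139
  P(4)·log₂(P(4)/Q(4)) = 0.25·log₂(0.25/0.9435) = -0.47902

D_KL(P||Q) = 0.92010 + 1.16459 + 0.80139 - 0.47902 = 2.40706 ≈ 2.4071 bits

D_KL(Q||P) = Σ Q(x) log₂(Q(x)/P(x))

Computing term by term:
  Q(1)·log₂(Q(1)/P(1)) = 0.0195·log₂(0.0195/0.25) = -0.07177
  Q(2)·log₂(Q(2)/P(2)) = 0.0099·log₂(0.0099/0.25) = -0.04612
  Q(3)·log₂(Q(3)/P(3)) = 0.0271·log₂(0.0271/0.25) = -0.08687
  Q(4)·log₂(Q(4)/P(4)) = 0.9435·log₂(0.9435/0.25) = 1.80784

D_KL(Q||P) = -0.07177 - 0.04612 - 0.08687 + 1.80784 = 1.60308 ≈ 1.6031 bits

These are NOT equal (difference: 0.8040 bits). KL divergence is asymmetric: D_KL(P||Q) ≠ D_KL(Q||P) in general.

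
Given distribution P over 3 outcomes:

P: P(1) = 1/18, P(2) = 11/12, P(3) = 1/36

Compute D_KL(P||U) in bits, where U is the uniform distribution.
1.0946 bits

U(i) = 1/3 for all i

D_KL(P||U) = Σ P(x) log₂(P(x) / (1/3))
           = Σ P(x) log₂(P(x)) + log₂(3)
           = log₂(3) - H(P)

H(P) = -Σ P(x) log₂(P(x)):
  -P(1)·log₂(P(1)) = -(1/18)·log₂(1/18) = 0.23166
  -P(2)·log₂(P(2)) = -(11/12)·log₂(11/12) = 0.11507
  -P(3)·log₂(P(3)) = -(1/36)·log₂(1/36) = 0.14361
H(P) = 0.23166 + 0.11507 + 0.14361 = 0.49034 bits

log₂(3) = 1.58496 bits

D_KL(P||U) = 1.58496 - 0.49034 = 1.09462 ≈ 1.0946 bits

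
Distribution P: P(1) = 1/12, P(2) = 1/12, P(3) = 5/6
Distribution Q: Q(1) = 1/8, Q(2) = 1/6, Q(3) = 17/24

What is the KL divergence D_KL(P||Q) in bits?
0.0633 bits

D_KL(P||Q) = Σ P(x) log₂(P(x)/Q(x))

Computing term by term:
  P(1)·log₂(P(1)/Q(1)) = (1/12)·log₂((1/12)/(1/8)) = -0.04875
  P(2)·log₂(P(2)/Q(2)) = (1/12)·log₂((1/12)/(1/6)) = -0.08333
  P(3)·log₂(P(3)/Q(3)) = (5/6)·log₂((5/6)/(17/24)) = 0.19539

D_KL(P||Q) = -0.04875 - 0.08333 + 0.19539 = 0.06331 ≈ 0.0633 bits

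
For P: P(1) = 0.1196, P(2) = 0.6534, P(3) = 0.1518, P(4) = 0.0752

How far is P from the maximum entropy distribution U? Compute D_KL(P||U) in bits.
0.5388 bits

U(i) = 1/4 for all i

D_KL(P||U) = Σ P(x) log₂(P(x) / (1/4))
           = Σ P(x) log₂(P(x)) + log₂(4)
           = log₂(4) - H(P)

H(P) = -Σ P(x) log₂(P(x)):
  -P(1)·log₂(P(1)) = -(0.1196)·log₂(0.1196) = 0.36642
  -P(2)·log₂(P(2)) = -(0.6534)·log₂(0.6534) = 0.40116
  -P(3)·log₂(P(3)) = -(0.1518)·log₂(0.1518) = 0.41286
  -P(4)·log₂(P(4)) = -(0.0752)·log₂(0.0752) = 0.28073
H(P) = 0.36642 + 0.40116 + 0.41286 + 0.28073 = 1.46117 bits

log₂(4) = 2.00000 bits

D_KL(P||U) = 2.00000 - 1.46117 = 0.53883 ≈ 0.5388 bits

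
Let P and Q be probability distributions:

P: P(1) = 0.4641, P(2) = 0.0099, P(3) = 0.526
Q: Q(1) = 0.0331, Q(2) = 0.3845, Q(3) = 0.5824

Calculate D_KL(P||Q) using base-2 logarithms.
1.6384 bits

D_KL(P||Q) = Σ P(x) log₂(P(x)/Q(x))

Computing term by term:
  P(1)·log₂(P(1)/Q(1)) = 0.4641·log₂(0.4641/0.0331) = 1.76800
  P(2)·log₂(P(2)/Q(2)) = 0.0099·log₂(0.0099/0.3845) = -0.05227
  P(3)·log₂(P(3)/Q(3)) = 0.526·log₂(0.526/0.5824) = -0.07729

D_KL(P||Q) = 1.76800 - 0.05227 - 0.07729 = 1.63844 ≈ 1.6384 bits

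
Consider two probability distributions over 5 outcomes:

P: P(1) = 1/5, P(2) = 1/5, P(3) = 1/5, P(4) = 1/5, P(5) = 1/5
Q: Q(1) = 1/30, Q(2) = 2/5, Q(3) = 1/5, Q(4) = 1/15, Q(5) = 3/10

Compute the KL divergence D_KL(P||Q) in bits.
0.5170 bits

D_KL(P||Q) = Σ P(x) log₂(P(x)/Q(x))

Computing term by term:
  P(1)·log₂(P(1)/Q(1)) = (1/5)·log₂((1/5)/(1/30)) = 0.51699
  P(2)·log₂(P(2)/Q(2)) = (1/5)·log₂((1/5)/(2/5)) = -0.20000
  P(3)·log₂(P(3)/Q(3)) = (1/5)·log₂((1/5)/(1/5)) = 0.00000
  P(4)·log₂(P(4)/Q(4)) = (1/5)·log₂((1/5)/(1/15)) = 0.31699
  P(5)·log₂(P(5)/Q(5)) = (1/5)·log₂((1/5)/(3/10)) = -0.11699

D_KL(P||Q) = 0.51699 - 0.20000 + 0.00000 + 0.31699 - 0.11699 = 0.51699 ≈ 0.5170 bits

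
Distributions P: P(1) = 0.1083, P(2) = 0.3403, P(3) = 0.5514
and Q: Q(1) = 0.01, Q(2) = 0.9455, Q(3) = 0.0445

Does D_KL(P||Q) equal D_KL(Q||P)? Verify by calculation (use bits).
D_KL(P||Q) = 1.8728 bits, D_KL(Q||P) = 1.1980 bits. No — D_KL(P||Q) ≠ D_KL(Q||P) for this pair.

D_KL(P||Q) = Σ P(x) log₂(P(x)/Q(x))

Computing term by term:
  P(1)·log₂(P(1)/Q(1)) = 0.1083·log₂(0.1083/0.01) = 0.37222
  P(2)·log₂(P(2)/Q(2)) = 0.3403·log₂(0.3403/0.9455) = -0.50169
  P(3)·log₂(P(3)/Q(3)) = 0.5514·log₂(0.5514/0.0445) = 2.00226

D_KL(P||Q) = 0.37222 - 0.50169 + 2.00226 = 1.87279 ≈ 1.8728 bits

D_KL(Q||P) = Σ Q(x) log₂(Q(x)/P(x))

Computing term by term:
  Q(1)·log₂(Q(1)/P(1)) = 0.01·log₂(0.01/0.1083) = -0.03437
  Q(2)·log₂(Q(2)/P(2)) = 0.9455·log₂(0.9455/0.3403) = 1.39392
  Q(3)·log₂(Q(3)/P(3)) = 0.0445·log₂(0.0445/0.5514) = -0.16159

D_KL(Q||P) = -0.03437 + 1.39392 - 0.16159 = 1.19796 ≈ 1.1980 bits

These are NOT equal (difference: 0.6748 bits). KL divergence is asymmetric: D_KL(P||Q) ≠ D_KL(Q||P) in general.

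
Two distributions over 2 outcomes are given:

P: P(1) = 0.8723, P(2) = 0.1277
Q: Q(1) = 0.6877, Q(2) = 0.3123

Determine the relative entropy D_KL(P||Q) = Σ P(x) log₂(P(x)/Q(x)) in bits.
0.1345 bits

D_KL(P||Q) = Σ P(x) log₂(P(x)/Q(x))

Computing term by term:
  P(1)·log₂(P(1)/Q(1)) = 0.8723·log₂(0.8723/0.6877) = 0.29924
  P(2)·log₂(P(2)/Q(2)) = 0.1277·log₂(0.1277/0.3123) = -0.16476

D_KL(P||Q) = 0.29924 - 0.16476 = 0.13448 ≈ 0.1345 bits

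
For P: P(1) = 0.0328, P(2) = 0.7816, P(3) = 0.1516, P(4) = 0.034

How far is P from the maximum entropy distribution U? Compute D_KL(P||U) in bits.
0.9820 bits

U(i) = 1/4 for all i

D_KL(P||U) = Σ P(x) log₂(P(x) / (1/4))
           = Σ P(x) log₂(P(x)) + log₂(4)
           = log₂(4) - H(P)

H(P) = -Σ P(x) log₂(P(x)):
  -P(1)·log₂(P(1)) = -(0.0328)·log₂(0.0328) = 0.16171
  -P(2)·log₂(P(2)) = -(0.7816)·log₂(0.7816) = 0.27786
  -P(3)·log₂(P(3)) = -(0.1516)·log₂(0.1516) = 0.41260
  -P(4)·log₂(P(4)) = -(0.034)·log₂(0.034) = 0.16586
H(P) = 0.16171 + 0.27786 + 0.41260 + 0.16586 = 1.01803 bits

log₂(4) = 2.00000 bits

D_KL(P||U) = 2.00000 - 1.01803 = 0.98197 ≈ 0.9820 bits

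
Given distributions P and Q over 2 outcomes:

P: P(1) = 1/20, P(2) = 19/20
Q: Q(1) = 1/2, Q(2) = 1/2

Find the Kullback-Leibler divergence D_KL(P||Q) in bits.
0.7136 bits

D_KL(P||Q) = Σ P(x) log₂(P(x)/Q(x))

Computing term by term:
  P(1)·log₂(P(1)/Q(1)) = (1/20)·log₂((1/20)/(1/2)) = -0.16610
  P(2)·log₂(P(2)/Q(2)) = (19/20)·log₂((19/20)/(1/2)) = 0.87970

D_KL(P||Q) = -0.16610 + 0.87970 = 0.71360 ≈ 0.7136 bits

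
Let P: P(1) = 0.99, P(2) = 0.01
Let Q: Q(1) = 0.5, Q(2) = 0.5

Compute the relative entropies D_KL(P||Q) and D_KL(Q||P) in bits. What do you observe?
D_KL(P||Q) = 0.9192 bits, D_KL(Q||P) = 2.3292 bits. The two directions give different values (D_KL(Q||P) exceeds D_KL(P||Q) by 1.4100 bits): KL divergence is asymmetric.

D_KL(P||Q) = Σ P(x) log₂(P(x)/Q(x))

Computing term by term:
  P(1)·log₂(P(1)/Q(1)) = 0.99·log₂(0.99/0.5) = 0.97565
  P(2)·log₂(P(2)/Q(2)) = 0.01·log₂(0.01/0.5) = -0.05644

D_KL(P||Q) = 0.97565 - 0.05644 = 0.91921 ≈ 0.9192 bits

D_KL(Q||P) = Σ Q(x) log₂(Q(x)/P(x))

Computing term by term:
  Q(1)·log₂(Q(1)/P(1)) = 0.5·log₂(0.5/0.99) = -0.49275
  Q(2)·log₂(Q(2)/P(2)) = 0.5·log₂(0.5/0.01) = 2.82193

D_KL(Q||P) = -0.49275 + 2.82193 = 2.32918 ≈ 2.3292 bits

These are NOT equal (difference: 1.4100 bits). KL divergence is asymmetric: D_KL(P||Q) ≠ D_KL(Q||P) in general.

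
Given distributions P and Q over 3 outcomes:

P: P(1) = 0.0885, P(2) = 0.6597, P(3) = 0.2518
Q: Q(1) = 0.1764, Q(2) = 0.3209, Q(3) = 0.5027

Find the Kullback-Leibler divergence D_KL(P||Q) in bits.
0.3467 bits

D_KL(P||Q) = Σ P(x) log₂(P(x)/Q(x))

Computing term by term:
  P(1)·log₂(P(1)/Q(1)) = 0.0885·log₂(0.0885/0.1764) = -0.08807
  P(2)·log₂(P(2)/Q(2)) = 0.6597·log₂(0.6597/0.3209) = 0.68588
  P(3)·log₂(P(3)/Q(3)) = 0.2518·log₂(0.2518/0.5027) = -0.25115

D_KL(P||Q) = -0.08807 + 0.68588 - 0.25115 = 0.34666 ≈ 0.3467 bits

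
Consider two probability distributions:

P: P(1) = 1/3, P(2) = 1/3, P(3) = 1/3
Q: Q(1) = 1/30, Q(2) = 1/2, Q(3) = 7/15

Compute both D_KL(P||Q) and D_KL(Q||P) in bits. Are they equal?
D_KL(P||Q) = 0.7505 bits, D_KL(Q||P) = 0.4083 bits. No, they are not equal.

D_KL(P||Q) = Σ P(x) log₂(P(x)/Q(x))

Computing term by term:
  P(1)·log₂(P(1)/Q(1)) = (1/3)·log₂((1/3)/(1/30)) = 1.10731
  P(2)·log₂(P(2)/Q(2)) = (1/3)·log₂((1/3)/(1/2)) = -0.19499
  P(3)·log₂(P(3)/Q(3)) = (1/3)·log₂((1/3)/(7/15)) = -0.16181

D_KL(P||Q) = 1.10731 - 0.19499 - 0.16181 = 0.75051 ≈ 0.7505 bits

D_KL(Q||P) = Σ Q(x) log₂(Q(x)/P(x))

Computing term by term:
  Q(1)·log₂(Q(1)/P(1)) = (1/30)·log₂((1/30)/(1/3)) = -0.11073
  Q(2)·log₂(Q(2)/P(2)) = (1/2)·log₂((1/2)/(1/3)) = 0.29248
  Q(3)·log₂(Q(3)/P(3)) = (7/15)·log₂((7/15)/(1/3)) = 0.22653

D_KL(Q||P) = -0.11073 + 0.29248 + 0.22653 = 0.40828 ≈ 0.4083 bits

These are NOT equal (difference: 0.3422 bits). KL divergence is asymmetric: D_KL(P||Q) ≠ D_KL(Q||P) in general.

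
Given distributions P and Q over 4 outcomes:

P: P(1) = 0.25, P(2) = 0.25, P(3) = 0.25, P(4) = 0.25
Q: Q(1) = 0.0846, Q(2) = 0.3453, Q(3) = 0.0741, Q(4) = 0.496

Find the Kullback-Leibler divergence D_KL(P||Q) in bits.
0.4658 bits

D_KL(P||Q) = Σ P(x) log₂(P(x)/Q(x))

Computing term by term:
  P(1)·log₂(P(1)/Q(1)) = 0.25·log₂(0.25/0.0846) = 0.39080
  P(2)·log₂(P(2)/Q(2)) = 0.25·log₂(0.25/0.3453) = -0.11648
  P(3)·log₂(P(3)/Q(3)) = 0.25·log₂(0.25/0.0741) = 0.43860
  P(4)·log₂(P(4)/Q(4)) = 0.25·log₂(0.25/0.496) = -0.24710

D_KL(P||Q) = 0.39080 - 0.11648 + 0.43860 - 0.24710 = 0.46582 ≈ 0.4658 bits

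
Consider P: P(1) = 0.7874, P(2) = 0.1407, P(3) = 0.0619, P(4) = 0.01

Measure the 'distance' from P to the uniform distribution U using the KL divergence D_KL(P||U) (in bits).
1.0155 bits

U(i) = 1/4 for all i

D_KL(P||U) = Σ P(x) log₂(P(x) / (1/4))
           = Σ P(x) log₂(P(x)) + log₂(4)
           = log₂(4) - H(P)

H(P) = -Σ P(x) log₂(P(x)):
  -P(1)·log₂(P(1)) = -(0.7874)·log₂(0.7874) = 0.27152
  -P(2)·log₂(P(2)) = -(0.1407)·log₂(0.1407) = 0.39808
  -P(3)·log₂(P(3)) = -(0.0619)·log₂(0.0619) = 0.24846
  -P(4)·log₂(P(4)) = -(0.01)·log₂(0.01) = 0.06644
H(P) = 0.27152 + 0.39808 + 0.24846 + 0.06644 = 0.98450 bits

log₂(4) = 2.00000 bits

D_KL(P||U) = 2.00000 - 0.98450 = 1.01550 ≈ 1.0155 bits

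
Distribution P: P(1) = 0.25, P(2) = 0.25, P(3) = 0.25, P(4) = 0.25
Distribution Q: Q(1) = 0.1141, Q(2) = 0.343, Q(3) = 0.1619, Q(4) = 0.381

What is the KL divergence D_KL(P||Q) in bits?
0.1736 bits

D_KL(P||Q) = Σ P(x) log₂(P(x)/Q(x))

Computing term by term:
  P(1)·log₂(P(1)/Q(1)) = 0.25·log₂(0.25/0.1141) = 0.28291
  P(2)·log₂(P(2)/Q(2)) = 0.25·log₂(0.25/0.343) = -0.11407
  P(3)·log₂(P(3)/Q(3)) = 0.25·log₂(0.25/0.1619) = 0.15671
  P(4)·log₂(P(4)/Q(4)) = 0.25·log₂(0.25/0.381) = -0.15197

D_KL(P||Q) = 0.28291 - 0.11407 + 0.15671 - 0.15197 = 0.17358 ≈ 0.1736 bits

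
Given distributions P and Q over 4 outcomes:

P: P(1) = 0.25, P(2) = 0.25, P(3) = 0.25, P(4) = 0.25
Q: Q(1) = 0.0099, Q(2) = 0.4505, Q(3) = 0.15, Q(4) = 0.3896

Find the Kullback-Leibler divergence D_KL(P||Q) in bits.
0.9764 bits

D_KL(P||Q) = Σ P(x) log₂(P(x)/Q(x))

Computing term by term:
  P(1)·log₂(P(1)/Q(1)) = 0.25·log₂(0.25/0.0099) = 1.16459
  P(2)·log₂(P(2)/Q(2)) = 0.25·log₂(0.25/0.4505) = -0.21240
  P(3)·log₂(P(3)/Q(3)) = 0.25·log₂(0.25/0.15) = 0.18424
  P(4)·log₂(P(4)/Q(4)) = 0.25·log₂(0.25/0.3896) = -0.16002

D_KL(P||Q) = 1.16459 - 0.21240 + 0.18424 - 0.16002 = 0.97641 ≈ 0.9764 bits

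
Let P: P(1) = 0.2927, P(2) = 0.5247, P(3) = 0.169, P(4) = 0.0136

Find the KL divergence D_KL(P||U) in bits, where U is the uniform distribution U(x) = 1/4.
0.4752 bits

U(i) = 1/4 for all i

D_KL(P||U) = Σ P(x) log₂(P(x) / (1/4))
           = Σ P(x) log₂(P(x)) + log₂(4)
           = log₂(4) - H(P)

H(P) = -Σ P(x) log₂(P(x)):
  -P(1)·log₂(P(1)) = -(0.2927)·log₂(0.2927) = 0.51881
  -P(2)·log₂(P(2)) = -(0.5247)·log₂(0.5247) = 0.48820
  -P(3)·log₂(P(3)) = -(0.169)·log₂(0.169) = 0.43347
  -P(4)·log₂(P(4)) = -(0.0136)·log₂(0.0136) = 0.08432
H(P) = 0.51881 + 0.48820 + 0.43347 + 0.08432 = 1.52480 bits

log₂(4) = 2.00000 bits

D_KL(P||U) = 2.00000 - 1.52480 = 0.47520 ≈ 0.4752 bits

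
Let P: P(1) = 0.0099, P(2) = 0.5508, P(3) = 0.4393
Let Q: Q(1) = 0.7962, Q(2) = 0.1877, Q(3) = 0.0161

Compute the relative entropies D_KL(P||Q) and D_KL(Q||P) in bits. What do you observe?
D_KL(P||Q) = 2.8883 bits, D_KL(Q||P) = 4.6713 bits. The two directions give different values (D_KL(Q||P) exceeds D_KL(P||Q) by 1.7830 bits): KL divergence is asymmetric.

D_KL(P||Q) = Σ P(x) log₂(P(x)/Q(x))

Computing term by term:
  P(1)·log₂(P(1)/Q(1)) = 0.0099·log₂(0.0099/0.7962) = -0.06266
  P(2)·log₂(P(2)/Q(2)) = 0.5508·log₂(0.5508/0.1877) = 0.85545
  P(3)·log₂(P(3)/Q(3)) = 0.4393·log₂(0.4393/0.0161) = 2.09549

D_KL(P||Q) = -0.06266 + 0.85545 + 2.09549 = 2.88828 ≈ 2.8883 bits

D_KL(Q||P) = Σ Q(x) log₂(Q(x)/P(x))

Computing term by term:
  Q(1)·log₂(Q(1)/P(1)) = 0.7962·log₂(0.7962/0.0099) = 5.03959
  Q(2)·log₂(Q(2)/P(2)) = 0.1877·log₂(0.1877/0.5508) = -0.29152
  Q(3)·log₂(Q(3)/P(3)) = 0.0161·log₂(0.0161/0.4393) = -0.07680

D_KL(Q||P) = 5.03959 - 0.29152 - 0.07680 = 4.67127 ≈ 4.6713 bits

These are NOT equal (difference: 1.7830 bits). KL divergence is asymmetric: D_KL(P||Q) ≠ D_KL(Q||P) in general.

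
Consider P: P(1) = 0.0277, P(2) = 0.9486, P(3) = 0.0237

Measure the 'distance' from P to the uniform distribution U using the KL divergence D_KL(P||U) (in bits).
1.2415 bits

U(i) = 1/3 for all i

D_KL(P||U) = Σ P(x) log₂(P(x) / (1/3))
           = Σ P(x) log₂(P(x)) + log₂(3)
           = log₂(3) - H(P)

H(P) = -Σ P(x) log₂(P(x)):
  -P(1)·log₂(P(1)) = -(0.0277)·log₂(0.0277) = 0.14332
  -P(2)·log₂(P(2)) = -(0.9486)·log₂(0.9486) = 0.07222
  -P(3)·log₂(P(3)) = -(0.0237)·log₂(0.0237) = 0.12796
H(P) = 0.14332 + 0.07222 + 0.12796 = 0.34350 bits

log₂(3) = 1.58496 bits

D_KL(P||U) = 1.58496 - 0.34350 = 1.24146 ≈ 1.2415 bits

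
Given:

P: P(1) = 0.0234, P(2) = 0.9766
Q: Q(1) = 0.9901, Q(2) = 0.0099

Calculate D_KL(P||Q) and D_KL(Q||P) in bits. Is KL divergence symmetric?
D_KL(P||Q) = 6.3428 bits, D_KL(Q||P) = 5.2839 bits. No, KL divergence is not symmetric.

D_KL(P||Q) = Σ P(x) log₂(P(x)/Q(x))

Computing term by term:
  P(1)·log₂(P(1)/Q(1)) = 0.0234·log₂(0.0234/0.9901) = -0.12643
  P(2)·log₂(P(2)/Q(2)) = 0.9766·log₂(0.9766/0.0099) = 6.46919

D_KL(P||Q) = -0.12643 + 6.46919 = 6.34276 ≈ 6.3428 bits

D_KL(Q||P) = Σ Q(x) log₂(Q(x)/P(x))

Computing term by term:
  Q(1)·log₂(Q(1)/P(1)) = 0.9901·log₂(0.9901/0.0234) = 5.34950
  Q(2)·log₂(Q(2)/P(2)) = 0.0099·log₂(0.0099/0.9766) = -0.06558

D_KL(Q||P) = 5.34950 - 0.06558 = 5.28392 ≈ 5.2839 bits

These are NOT equal (difference: 1.0589 bits). KL divergence is asymmetric: D_KL(P||Q) ≠ D_KL(Q||P) in general.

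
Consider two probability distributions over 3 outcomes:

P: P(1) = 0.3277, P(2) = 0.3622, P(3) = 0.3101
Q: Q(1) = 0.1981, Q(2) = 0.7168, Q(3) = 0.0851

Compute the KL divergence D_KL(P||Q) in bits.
0.4598 bits

D_KL(P||Q) = Σ P(x) log₂(P(x)/Q(x))

Computing term by term:
  P(1)·log₂(P(1)/Q(1)) = 0.3277·log₂(0.3277/0.1981) = 0.23796
  P(2)·log₂(P(2)/Q(2)) = 0.3622·log₂(0.3622/0.7168) = -0.35669
  P(3)·log₂(P(3)/Q(3)) = 0.3101·log₂(0.3101/0.0851) = 0.57849

D_KL(P||Q) = 0.23796 - 0.35669 + 0.57849 = 0.45976 ≈ 0.4598 bits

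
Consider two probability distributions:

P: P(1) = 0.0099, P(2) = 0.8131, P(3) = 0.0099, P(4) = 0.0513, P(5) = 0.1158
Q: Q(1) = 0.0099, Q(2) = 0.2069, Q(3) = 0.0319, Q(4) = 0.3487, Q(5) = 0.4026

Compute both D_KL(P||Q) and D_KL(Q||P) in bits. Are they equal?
D_KL(P||Q) = 1.2387 bits, D_KL(Q||P) = 1.3332 bits. No, they are not equal.

D_KL(P||Q) = Σ P(x) log₂(P(x)/Q(x))

Computing term by term:
  P(1)·log₂(P(1)/Q(1)) = 0.0099·log₂(0.0099/0.0099) = 0.00000
  P(2)·log₂(P(2)/Q(2)) = 0.8131·log₂(0.8131/0.2069) = 1.60547
  P(3)·log₂(P(3)/Q(3)) = 0.0099·log₂(0.0099/0.0319) = -0.01671
  P(4)·log₂(P(4)/Q(4)) = 0.0513·log₂(0.0513/0.3487) = -0.14184
  P(5)·log₂(P(5)/Q(5)) = 0.1158·log₂(0.1158/0.4026) = -0.20818

D_KL(P||Q) = 0.00000 + 1.60547 - 0.01671 - 0.14184 - 0.20818 = 1.23874 ≈ 1.2387 bits

D_KL(Q||P) = Σ Q(x) log₂(Q(x)/P(x))

Computing term by term:
  Q(1)·log₂(Q(1)/P(1)) = 0.0099·log₂(0.0099/0.0099) = 0.00000
  Q(2)·log₂(Q(2)/P(2)) = 0.2069·log₂(0.2069/0.8131) = -0.40852
  Q(3)·log₂(Q(3)/P(3)) = 0.0319·log₂(0.0319/0.0099) = 0.05385
  Q(4)·log₂(Q(4)/P(4)) = 0.3487·log₂(0.3487/0.0513) = 0.96414
  Q(5)·log₂(Q(5)/P(5)) = 0.4026·log₂(0.4026/0.1158) = 0.72376

D_KL(Q||P) = 0.00000 - 0.40852 + 0.05385 + 0.96414 + 0.72376 = 1.33323 ≈ 1.3332 bits

These are NOT equal (difference: 0.0945 bits). KL divergence is asymmetric: D_KL(P||Q) ≠ D_KL(Q||P) in general.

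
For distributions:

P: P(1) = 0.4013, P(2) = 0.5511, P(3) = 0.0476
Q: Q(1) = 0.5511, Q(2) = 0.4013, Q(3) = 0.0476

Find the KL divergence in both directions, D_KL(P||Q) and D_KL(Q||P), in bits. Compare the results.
D_KL(P||Q) = 0.0686 bits, D_KL(Q||P) = 0.0686 bits. The two directions give exactly the same value for this pair.

D_KL(P||Q) = Σ P(x) log₂(P(x)/Q(x))

Computing term by term:
  P(1)·log₂(P(1)/Q(1)) = 0.4013·log₂(0.4013/0.5511) = -0.18365
  P(2)·log₂(P(2)/Q(2)) = 0.5511·log₂(0.5511/0.4013) = 0.25220
  P(3)·log₂(P(3)/Q(3)) = 0.0476·log₂(0.0476/0.0476) = 0.00000

D_KL(P||Q) = -0.18365 + 0.25220 + 0.00000 = 0.06855 ≈ 0.0686 bits

D_KL(Q||P) = Σ Q(x) log₂(Q(x)/P(x))

Computing term by term:
  Q(1)·log₂(Q(1)/P(1)) = 0.5511·log₂(0.5511/0.4013) = 0.25220
  Q(2)·log₂(Q(2)/P(2)) = 0.4013·log₂(0.4013/0.5511) = -0.18365
  Q(3)·log₂(Q(3)/P(3)) = 0.0476·log₂(0.0476/0.0476) = 0.00000

D_KL(Q||P) = 0.25220 - 0.18365 + 0.00000 = 0.06855 ≈ 0.0686 bits

These ARE equal here. Q is P with outcomes relabeled (Q(1) = P(2), Q(2) = P(1)) by a relabeling that is its own inverse, so the two sums contain exactly the same terms in a different order. This is a special case — KL divergence is not symmetric in general: D_KL(P||Q) ≠ D_KL(Q||P) for most P, Q.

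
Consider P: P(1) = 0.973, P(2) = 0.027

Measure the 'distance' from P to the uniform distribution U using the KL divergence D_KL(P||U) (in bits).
0.8209 bits

U(i) = 1/2 for all i

D_KL(P||U) = Σ P(x) log₂(P(x) / (1/2))
           = Σ P(x) log₂(P(x)) + log₂(2)
           = log₂(2) - H(P)

H(P) = -Σ P(x) log₂(P(x)):
  -P(1)·log₂(P(1)) = -(0.973)·log₂(0.973) = 0.03842
  -P(2)·log₂(P(2)) = -(0.027)·log₂(0.027) = 0.14069
H(P) = 0.03842 + 0.14069 = 0.17911 bits

log₂(2) = 1.00000 bits

D_KL(P||U) = 1.00000 - 0.17911 = 0.82089 ≈ 0.8209 bits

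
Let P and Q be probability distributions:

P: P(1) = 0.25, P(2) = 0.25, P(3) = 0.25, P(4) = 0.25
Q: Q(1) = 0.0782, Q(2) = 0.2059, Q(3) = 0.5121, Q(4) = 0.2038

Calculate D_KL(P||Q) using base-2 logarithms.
0.3042 bits

D_KL(P||Q) = Σ P(x) log₂(P(x)/Q(x))

Computing term by term:
  P(1)·log₂(P(1)/Q(1)) = 0.25·log₂(0.25/0.0782) = 0.41917
  P(2)·log₂(P(2)/Q(2)) = 0.25·log₂(0.25/0.2059) = 0.07000
  P(3)·log₂(P(3)/Q(3)) = 0.25·log₂(0.25/0.5121) = -0.25862
  P(4)·log₂(P(4)/Q(4)) = 0.25·log₂(0.25/0.2038) = 0.07369

D_KL(P||Q) = 0.41917 + 0.07000 - 0.25862 + 0.07369 = 0.30424 ≈ 0.3042 bits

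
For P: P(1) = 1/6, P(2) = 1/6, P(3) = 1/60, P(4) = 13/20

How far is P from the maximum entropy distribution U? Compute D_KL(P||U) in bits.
0.6359 bits

U(i) = 1/4 for all i

D_KL(P||U) = Σ P(x) log₂(P(x) / (1/4))
           = Σ P(x) log₂(P(x)) + log₂(4)
           = log₂(4) - H(P)

H(P) = -Σ P(x) log₂(P(x)):
  -P(1)·log₂(P(1)) = -(1/6)·log₂(1/6) = 0.43083
  -P(2)·log₂(P(2)) = -(1/6)·log₂(1/6) = 0.43083
  -P(3)·log₂(P(3)) = -(1/60)·log₂(1/60) = 0.09845
  -P(4)·log₂(P(4)) = -(13/20)·log₂(13/20) = 0.40397
H(P) = 0.43083 + 0.43083 + 0.09845 + 0.40397 = 1.36408 bits

log₂(4) = 2.00000 bits

D_KL(P||U) = 2.00000 - 1.36408 = 0.63592 ≈ 0.6359 bits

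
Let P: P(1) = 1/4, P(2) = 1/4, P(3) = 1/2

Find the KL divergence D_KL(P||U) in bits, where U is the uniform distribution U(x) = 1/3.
0.0850 bits

U(i) = 1/3 for all i

D_KL(P||U) = Σ P(x) log₂(P(x) / (1/3))
           = Σ P(x) log₂(P(x)) + log₂(3)
           = log₂(3) - H(P)

H(P) = -Σ P(x) log₂(P(x)):
  -P(1)·log₂(P(1)) = -(1/4)·log₂(1/4) = 0.50000
  -P(2)·log₂(P(2)) = -(1/4)·log₂(1/4) = 0.50000
  -P(3)·log₂(P(3)) = -(1/2)·log₂(1/2) = 0.50000
H(P) = 0.50000 + 0.50000 + 0.50000 = 1.50000 bits

log₂(3) = 1.58496 bits

D_KL(P||U) = 1.58496 - 1.50000 = 0.08496 ≈ 0.0850 bits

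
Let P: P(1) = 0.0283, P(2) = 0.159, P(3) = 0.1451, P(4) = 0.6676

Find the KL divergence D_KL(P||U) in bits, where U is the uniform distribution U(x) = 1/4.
0.6394 bits

U(i) = 1/4 for all i

D_KL(P||U) = Σ P(x) log₂(P(x) / (1/4))
           = Σ P(x) log₂(P(x)) + log₂(4)
           = log₂(4) - H(P)

H(P) = -Σ P(x) log₂(P(x)):
  -P(1)·log₂(P(1)) = -(0.0283)·log₂(0.0283) = 0.14555
  -P(2)·log₂(P(2)) = -(0.159)·log₂(0.159) = 0.42181
  -P(3)·log₂(P(3)) = -(0.1451)·log₂(0.1451) = 0.40409
  -P(4)·log₂(P(4)) = -(0.6676)·log₂(0.6676) = 0.38917
H(P) = 0.14555 + 0.42181 + 0.40409 + 0.38917 = 1.36062 bits

log₂(4) = 2.00000 bits

D_KL(P||U) = 2.00000 - 1.36062 = 0.63938 ≈ 0.6394 bits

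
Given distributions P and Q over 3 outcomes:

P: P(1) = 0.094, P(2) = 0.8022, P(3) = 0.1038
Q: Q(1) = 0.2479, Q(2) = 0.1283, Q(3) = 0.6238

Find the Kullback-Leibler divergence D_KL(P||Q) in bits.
1.7213 bits

D_KL(P||Q) = Σ P(x) log₂(P(x)/Q(x))

Computing term by term:
  P(1)·log₂(P(1)/Q(1)) = 0.094·log₂(0.094/0.2479) = -0.13151
  P(2)·log₂(P(2)/Q(2)) = 0.8022·log₂(0.8022/0.1283) = 2.12137
  P(3)·log₂(P(3)/Q(3)) = 0.1038·log₂(0.1038/0.6238) = -0.26856

D_KL(P||Q) = -0.13151 + 2.12137 - 0.26856 = 1.72130 ≈ 1.7213 bits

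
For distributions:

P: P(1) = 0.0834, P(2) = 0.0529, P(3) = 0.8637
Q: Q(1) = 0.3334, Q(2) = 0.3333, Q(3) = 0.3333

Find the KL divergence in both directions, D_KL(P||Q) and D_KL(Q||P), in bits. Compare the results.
D_KL(P||Q) = 0.8793 bits, D_KL(Q||P) = 1.0937 bits. D_KL(Q||P) is larger than D_KL(P||Q) by 0.2144 bits; the two directions differ.

D_KL(P||Q) = Σ P(x) log₂(P(x)/Q(x))

Computing term by term:
  P(1)·log₂(P(1)/Q(1)) = 0.0834·log₂(0.0834/0.3334) = -0.16673
  P(2)·log₂(P(2)/Q(2)) = 0.0529·log₂(0.0529/0.3333) = -0.14047
  P(3)·log₂(P(3)/Q(3)) = 0.8637·log₂(0.8637/0.3333) = 1.18647

D_KL(P||Q) = -0.16673 - 0.14047 + 1.18647 = 0.87927 ≈ 0.8793 bits

D_KL(Q||P) = Σ Q(x) log₂(Q(x)/P(x))

Computing term by term:
  Q(1)·log₂(Q(1)/P(1)) = 0.3334·log₂(0.3334/0.0834) = 0.66651
  Q(2)·log₂(Q(2)/P(2)) = 0.3333·log₂(0.3333/0.0529) = 0.88507
  Q(3)·log₂(Q(3)/P(3)) = 0.3333·log₂(0.3333/0.8637) = -0.45786

D_KL(Q||P) = 0.66651 + 0.88507 - 0.45786 = 1.09372 ≈ 1.0937 bits

These are NOT equal (difference: 0.2144 bits). KL divergence is asymmetric: D_KL(P||Q) ≠ D_KL(Q||P) in general.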